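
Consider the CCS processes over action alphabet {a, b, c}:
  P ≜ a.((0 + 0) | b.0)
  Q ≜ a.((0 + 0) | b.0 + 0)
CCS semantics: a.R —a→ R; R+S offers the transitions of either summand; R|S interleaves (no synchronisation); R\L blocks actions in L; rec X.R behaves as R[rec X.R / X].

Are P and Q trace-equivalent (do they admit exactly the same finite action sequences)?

Reachable graph of P (3 states):
  u0 = a.((0 + 0) | b.0) ⊢ —a→ u1
  u1 = (0 + 0) | b.0 ⊢ —b→ u2
  u2 = (0 + 0) | 0 ⊢ (no moves)
Reachable graph of Q (3 states):
  v0 = a.((0 + 0) | b.0 + 0) ⊢ —a→ v1
  v1 = (0 + 0) | b.0 + 0 ⊢ —b→ v2
  v2 = (0 + 0) | 0 ⊢ (no moves)
Bisimilarity quotient blocks:
  B0 = {u0, v0}
  B1 = {u1, v1}
  B2 = {u2, v2}
u0 ∈ B0, v0 ∈ B0 → same block
Bisimilar ⇒ trace-equivalent.

trace-equivalent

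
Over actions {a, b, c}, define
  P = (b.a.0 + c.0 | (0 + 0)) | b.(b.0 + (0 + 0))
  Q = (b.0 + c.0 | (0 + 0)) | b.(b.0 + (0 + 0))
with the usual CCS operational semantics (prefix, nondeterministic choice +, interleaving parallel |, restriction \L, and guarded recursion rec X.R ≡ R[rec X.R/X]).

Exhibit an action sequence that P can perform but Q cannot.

ba

P's transition system — 12 states:
  s0 = (b.a.0 + c.0 | (0 + 0)) | b.(b.0 + (0 + 0)) ⊢ -b-> s1, -b-> s2, -c-> s3
  s1 = (b.a.0 + c.0 | (0 + 0)) | (b.0 + (0 + 0)) ⊢ -b-> s4, -b-> s5, -c-> s6
  s2 = a.0 | b.(b.0 + (0 + 0)) ⊢ -a-> s7, -b-> s5
  s3 = 0 | (0 + 0) | b.(b.0 + (0 + 0)) ⊢ -b-> s6
  s4 = (b.a.0 + c.0 | (0 + 0)) | 0 ⊢ -b-> s8, -c-> s9
  s5 = a.0 | (b.0 + (0 + 0)) ⊢ -a-> s10, -b-> s8
  s6 = 0 | (0 + 0) | (b.0 + (0 + 0)) ⊢ -b-> s9
  s7 = 0 | b.(b.0 + (0 + 0)) ⊢ -b-> s10
  s8 = a.0 | 0 ⊢ -a-> s11
  s9 = 0 | (0 + 0) | 0 ⊢ deadlocked
  s10 = 0 | (b.0 + (0 + 0)) ⊢ -b-> s11
  s11 = 0 | 0 ⊢ deadlocked
Q's transition system — 9 states:
  t0 = (b.0 + c.0 | (0 + 0)) | b.(b.0 + (0 + 0)) ⊢ -b-> t1, -b-> t2, -c-> t3
  t1 = (b.0 + c.0 | (0 + 0)) | (b.0 + (0 + 0)) ⊢ -b-> t4, -b-> t5, -c-> t6
  t2 = 0 | b.(b.0 + (0 + 0)) ⊢ -b-> t5
  t3 = 0 | (0 + 0) | b.(b.0 + (0 + 0)) ⊢ -b-> t6
  t4 = (b.0 + c.0 | (0 + 0)) | 0 ⊢ -b-> t7, -c-> t8
  t5 = 0 | (b.0 + (0 + 0)) ⊢ -b-> t7
  t6 = 0 | (0 + 0) | (b.0 + (0 + 0)) ⊢ -b-> t8
  t7 = 0 | 0 ⊢ deadlocked
  t8 = 0 | (0 + 0) | 0 ⊢ deadlocked
Run σ = ⟨ba⟩ on P: start {s0}
  step 1 (b): {s1, s2}
  step 2 (a): {s7}
  P completes σ.
Run σ = ⟨ba⟩ on Q: start {t0}
  step 1 (b): {t1, t2}
  step 2 (a): ∅ (Q stuck)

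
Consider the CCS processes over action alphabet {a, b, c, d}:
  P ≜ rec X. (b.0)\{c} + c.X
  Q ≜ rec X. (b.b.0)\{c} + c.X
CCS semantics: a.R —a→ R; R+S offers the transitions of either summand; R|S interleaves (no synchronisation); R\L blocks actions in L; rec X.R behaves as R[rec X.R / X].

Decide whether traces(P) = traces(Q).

P's transition system — 2 states:
  u0 = rec X. (b.0)\{c} + c.X :: —b→ u1, —c→ u0
  u1 = 0\{c} :: ∅
Q's transition system — 3 states:
  v0 = rec X. (b.b.0)\{c} + c.X :: —b→ v1, —c→ v0
  v1 = (b.0)\{c} :: —b→ v2
  v2 = 0\{c} :: ∅
Trace ⟨bb⟩ through Q, begin at {v0}:
  after b @ step 1: {v1}
  after b @ step 2: {v2}
  Q completes σ.
Trace ⟨bb⟩ through P, begin at {u0}:
  after b @ step 1: {u1}
  after b @ step 2: ∅ (P stuck)

traces(P) ≠ traces(Q) — witness ⟨bb⟩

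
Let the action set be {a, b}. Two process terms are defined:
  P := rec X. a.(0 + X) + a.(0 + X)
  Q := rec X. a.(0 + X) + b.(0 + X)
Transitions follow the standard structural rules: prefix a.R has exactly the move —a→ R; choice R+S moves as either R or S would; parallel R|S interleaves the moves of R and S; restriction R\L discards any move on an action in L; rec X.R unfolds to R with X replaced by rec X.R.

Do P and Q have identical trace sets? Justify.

LTS(P): 2 reachable states
  u0 = rec X. a.(0 + X) + a.(0 + X) :: ··a··> u1
  u1 = 0 + (rec X. a.(0 + X) + a.(0 + X)) :: ··a··> u1
LTS(Q): 2 reachable states
  v0 = rec X. a.(0 + X) + b.(0 + X) :: ··a··> v1, ··b··> v1
  v1 = 0 + (rec X. a.(0 + X) + b.(0 + X)) :: ··a··> v1, ··b··> v1
Executing b from Q (initial set {v0}):
  [1] b ⇒ {v1}
  — Q admits the full trace.
Executing b from P (initial set {u0}):
  [1] b ⇒ ∅  — P cannot continue

NO — witness ⟨b⟩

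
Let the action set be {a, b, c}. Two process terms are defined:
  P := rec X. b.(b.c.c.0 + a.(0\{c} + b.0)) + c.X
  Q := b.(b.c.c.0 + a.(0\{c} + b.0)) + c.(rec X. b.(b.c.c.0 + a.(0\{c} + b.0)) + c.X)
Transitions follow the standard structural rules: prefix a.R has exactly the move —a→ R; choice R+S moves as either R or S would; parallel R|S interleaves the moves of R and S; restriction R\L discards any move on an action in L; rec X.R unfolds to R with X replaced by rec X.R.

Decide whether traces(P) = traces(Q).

trace-equivalent

Reachable graph of P (6 states):
  p0 = rec X. b.(b.c.c.0 + a.(0\{c} + b.0)) + c.X → ··b··> p1, ··c··> p0
  p1 = b.c.c.0 + a.(0\{c} + b.0) → ··a··> p2, ··b··> p3
  p2 = 0\{c} + b.0 → ··b··> p4
  p3 = c.c.0 → ··c··> p5
  p4 = 0 → deadlocked
  p5 = c.0 → ··c··> p4
Reachable graph of Q (7 states):
  q0 = b.(b.c.c.0 + a.(0\{c} + b.0)) + c.(rec X. b.(b.c.c.0 + a.(0\{c} + b.0)) + c.X) → ··b··> q1, ··c··> q2
  q1 = b.c.c.0 + a.(0\{c} + b.0) → ··a··> q3, ··b··> q4
  q2 = rec X. b.(b.c.c.0 + a.(0\{c} + b.0)) + c.X → ··b··> q1, ··c··> q2
  q3 = 0\{c} + b.0 → ··b··> q5
  q4 = c.c.0 → ··c··> q6
  q5 = 0 → deadlocked
  q6 = c.0 → ··c··> q5
Partition-refinement fixed point:
  B0 = {p0, q0, q2}
  B1 = {p1, q1}
  B2 = {p2, q3}
  B3 = {p4, q5}
  B4 = {p3, q4}
  B5 = {p5, q6}
p0 ∈ B0, q0 ∈ B0 → same block
Bisimilar ⇒ trace-equivalent.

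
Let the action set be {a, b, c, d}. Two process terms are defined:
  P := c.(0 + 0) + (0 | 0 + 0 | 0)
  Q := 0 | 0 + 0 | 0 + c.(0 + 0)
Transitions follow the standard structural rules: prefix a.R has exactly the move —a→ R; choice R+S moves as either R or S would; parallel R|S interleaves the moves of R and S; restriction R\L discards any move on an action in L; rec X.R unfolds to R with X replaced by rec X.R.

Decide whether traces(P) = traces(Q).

LTS(P): 2 reachable states
  s0 = c.(0 + 0) + (0 | 0 + 0 | 0) :: ··c··> s1
  s1 = 0 + 0 :: (no moves)
LTS(Q): 2 reachable states
  t0 = 0 | 0 + 0 | 0 + c.(0 + 0) :: ··c··> t1
  t1 = 0 + 0 :: (no moves)
Coarsest stable partition (strong bisimilarity classes):
  B0 = {s0, t0}
  B1 = {s1, t1}
s0 ∈ B0, t0 ∈ B0 → same block
Bisimilar ⇒ trace-equivalent.

traces(P) = traces(Q)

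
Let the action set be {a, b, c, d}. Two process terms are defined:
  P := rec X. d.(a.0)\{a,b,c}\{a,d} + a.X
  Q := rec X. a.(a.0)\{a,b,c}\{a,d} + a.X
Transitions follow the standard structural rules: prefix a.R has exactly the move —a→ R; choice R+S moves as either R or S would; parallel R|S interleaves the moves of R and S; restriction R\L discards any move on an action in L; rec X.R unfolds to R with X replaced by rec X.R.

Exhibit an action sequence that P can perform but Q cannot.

d

P's transition system — 2 states:
  m0 = rec X. d.(a.0)\{a,b,c}\{a,d} + a.X ⊢ —a→ m0, —d→ m1
  m1 = (a.0)\{a,b,c}\{a,d} ⊢ ∅
Q's transition system — 2 states:
  n0 = rec X. a.(a.0)\{a,b,c}\{a,d} + a.X ⊢ —a→ n0, —a→ n1
  n1 = (a.0)\{a,b,c}\{a,d} ⊢ ∅
Trace ⟨d⟩ through P, begin at {m0}:
  after d @ step 1: {m1}
  — P admits the full trace.
Trace ⟨d⟩ through Q, begin at {n0}:
  after d @ step 1: ∅ (Q stuck)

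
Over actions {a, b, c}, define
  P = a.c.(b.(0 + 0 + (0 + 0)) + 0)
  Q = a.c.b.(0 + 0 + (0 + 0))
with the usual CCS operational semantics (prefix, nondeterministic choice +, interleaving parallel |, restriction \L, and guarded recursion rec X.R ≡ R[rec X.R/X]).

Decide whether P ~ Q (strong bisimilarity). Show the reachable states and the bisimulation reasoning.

Reachable graph of P (4 states):
  p0 = a.c.(b.(0 + 0 + (0 + 0)) + 0) has moves --a--▸ p1
  p1 = c.(b.(0 + 0 + (0 + 0)) + 0) has moves --c--▸ p2
  p2 = b.(0 + 0 + (0 + 0)) + 0 has moves --b--▸ p3
  p3 = 0 + 0 + (0 + 0) has moves ·
Reachable graph of Q (4 states):
  q0 = a.c.b.(0 + 0 + (0 + 0)) has moves --a--▸ q1
  q1 = c.b.(0 + 0 + (0 + 0)) has moves --c--▸ q2
  q2 = b.(0 + 0 + (0 + 0)) has moves --b--▸ q3
  q3 = 0 + 0 + (0 + 0) has moves ·
Bisimilarity quotient blocks:
  B0 = {p0, q0}
  B1 = {p1, q1}
  B2 = {p2, q2}
  B3 = {p3, q3}
p0 ∈ B0, q0 ∈ B0 → same block

YES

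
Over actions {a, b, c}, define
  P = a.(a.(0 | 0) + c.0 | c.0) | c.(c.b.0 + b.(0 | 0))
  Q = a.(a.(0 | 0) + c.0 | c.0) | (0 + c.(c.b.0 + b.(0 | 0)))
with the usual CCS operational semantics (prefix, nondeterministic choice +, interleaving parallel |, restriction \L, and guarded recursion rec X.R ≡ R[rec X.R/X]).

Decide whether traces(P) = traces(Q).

Reachable graph of P (25 states):
  m0 = a.(a.(0 | 0) + c.0 | c.0) | c.(c.b.0 + b.(0 | 0)) → =a=> m1, =c=> m2
  m1 = (a.(0 | 0) + c.0 | c.0) | c.(c.b.0 + b.(0 | 0)) → =a=> m3, =c=> m4, =c=> m5, =c=> m6
  m2 = a.(a.(0 | 0) + c.0 | c.0) | (c.b.0 + b.(0 | 0)) → =a=> m4, =b=> m7, =c=> m8
  m3 = 0 | 0 | c.(c.b.0 + b.(0 | 0)) → =c=> m9
  m4 = (a.(0 | 0) + c.0 | c.0) | (c.b.0 + b.(0 | 0)) → =a=> m9, =b=> m10, =c=> m11, =c=> m12, =c=> m13
  m5 = 0 | c.0 | c.(c.b.0 + b.(0 | 0)) → =c=> m12, =c=> m3
  m6 = c.0 | 0 | c.(c.b.0 + b.(0 | 0)) → =c=> m13, =c=> m3
  m7 = a.(a.(0 | 0) + c.0 | c.0) | (0 | 0) → =a=> m10
  m8 = a.(a.(0 | 0) + c.0 | c.0) | b.0 → =a=> m11, =b=> m14
  m9 = 0 | 0 | (c.b.0 + b.(0 | 0)) → =b=> m15, =c=> m16
  m10 = (a.(0 | 0) + c.0 | c.0) | (0 | 0) → =a=> m15, =c=> m17, =c=> m18
  m11 = (a.(0 | 0) + c.0 | c.0) | b.0 → =a=> m16, =b=> m19, =c=> m20, =c=> m21
  m12 = 0 | c.0 | (c.b.0 + b.(0 | 0)) → =b=> m17, =c=> m20, =c=> m9
  m13 = c.0 | 0 | (c.b.0 + b.(0 | 0)) → =b=> m18, =c=> m21, =c=> m9
  m14 = a.(a.(0 | 0) + c.0 | c.0) | 0 → =a=> m19
  m15 = 0 | 0 | (0 | 0) → stopped
  m16 = 0 | 0 | b.0 → =b=> m22
  m17 = 0 | c.0 | (0 | 0) → =c=> m15
  m18 = c.0 | 0 | (0 | 0) → =c=> m15
  m19 = (a.(0 | 0) + c.0 | c.0) | 0 → =a=> m22, =c=> m23, =c=> m24
  m20 = 0 | c.0 | b.0 → =b=> m23, =c=> m16
  m21 = c.0 | 0 | b.0 → =b=> m24, =c=> m16
  m22 = 0 | 0 | 0 → stopped
  m23 = 0 | c.0 | 0 → =c=> m22
  m24 = c.0 | 0 | 0 → =c=> m22
Reachable graph of Q (25 states):
  n0 = a.(a.(0 | 0) + c.0 | c.0) | (0 + c.(c.b.0 + b.(0 | 0))) → =a=> n1, =c=> n2
  n1 = (a.(0 | 0) + c.0 | c.0) | (0 + c.(c.b.0 + b.(0 | 0))) → =a=> n3, =c=> n4, =c=> n5, =c=> n6
  n2 = a.(a.(0 | 0) + c.0 | c.0) | (c.b.0 + b.(0 | 0)) → =a=> n4, =b=> n7, =c=> n8
  n3 = 0 | 0 | (0 + c.(c.b.0 + b.(0 | 0))) → =c=> n9
  n4 = (a.(0 | 0) + c.0 | c.0) | (c.b.0 + b.(0 | 0)) → =a=> n9, =b=> n10, =c=> n11, =c=> n12, =c=> n13
  n5 = 0 | c.0 | (0 + c.(c.b.0 + b.(0 | 0))) → =c=> n12, =c=> n3
  n6 = c.0 | 0 | (0 + c.(c.b.0 + b.(0 | 0))) → =c=> n13, =c=> n3
  n7 = a.(a.(0 | 0) + c.0 | c.0) | (0 | 0) → =a=> n10
  n8 = a.(a.(0 | 0) + c.0 | c.0) | b.0 → =a=> n11, =b=> n14
  n9 = 0 | 0 | (c.b.0 + b.(0 | 0)) → =b=> n15, =c=> n16
  n10 = (a.(0 | 0) + c.0 | c.0) | (0 | 0) → =a=> n15, =c=> n17, =c=> n18
  n11 = (a.(0 | 0) + c.0 | c.0) | b.0 → =a=> n16, =b=> n19, =c=> n20, =c=> n21
  n12 = 0 | c.0 | (c.b.0 + b.(0 | 0)) → =b=> n17, =c=> n20, =c=> n9
  n13 = c.0 | 0 | (c.b.0 + b.(0 | 0)) → =b=> n18, =c=> n21, =c=> n9
  n14 = a.(a.(0 | 0) + c.0 | c.0) | 0 → =a=> n19
  n15 = 0 | 0 | (0 | 0) → stopped
  n16 = 0 | 0 | b.0 → =b=> n22
  n17 = 0 | c.0 | (0 | 0) → =c=> n15
  n18 = c.0 | 0 | (0 | 0) → =c=> n15
  n19 = (a.(0 | 0) + c.0 | c.0) | 0 → =a=> n22, =c=> n23, =c=> n24
  n20 = 0 | c.0 | b.0 → =b=> n23, =c=> n16
  n21 = c.0 | 0 | b.0 → =b=> n24, =c=> n16
  n22 = 0 | 0 | 0 → stopped
  n23 = 0 | c.0 | 0 → =c=> n22
  n24 = c.0 | 0 | 0 → =c=> n22
Partition-refinement fixed point:
  B0 = {m0, n0}
  B1 = {m1, n1}
  B2 = {m5, m6, n5, n6}
  B3 = {m12, m13, n12, n13}
  B4 = {m20, m21, n20, n21}
  B5 = {m16, n16}
  B6 = {m15, m22, n15, n22}
  B7 = {m17, m18, m23, m24, n17, n18, n23, n24}
  B8 = {m9, n9}
  B9 = {m3, n3}
  B10 = {m4, n4}
  B11 = {m10, m19, n10, n19}
  B12 = {m11, n11}
  B13 = {m2, n2}
  B14 = {m8, n8}
  B15 = {m14, m7, n14, n7}
m0 ∈ B0, n0 ∈ B0 → same block
Bisimilar ⇒ trace-equivalent.

traces(P) = traces(Q)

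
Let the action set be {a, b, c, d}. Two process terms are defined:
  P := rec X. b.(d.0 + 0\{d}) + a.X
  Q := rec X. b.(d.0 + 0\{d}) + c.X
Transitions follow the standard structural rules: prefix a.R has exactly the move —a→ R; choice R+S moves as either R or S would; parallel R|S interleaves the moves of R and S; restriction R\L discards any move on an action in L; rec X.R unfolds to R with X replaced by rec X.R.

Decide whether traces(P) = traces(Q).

Reachable graph of P (3 states):
  m0 = rec X. b.(d.0 + 0\{d}) + a.X → —a→ m0, —b→ m1
  m1 = d.0 + 0\{d} → —d→ m2
  m2 = 0 → stopped
Reachable graph of Q (3 states):
  n0 = rec X. b.(d.0 + 0\{d}) + c.X → —b→ n1, —c→ n0
  n1 = d.0 + 0\{d} → —d→ n2
  n2 = 0 → stopped
Trace ⟨a⟩ through P, begin at {m0}:
  [1] a ⇒ {m0}
  P completes σ.
Trace ⟨a⟩ through Q, begin at {n0}:
  [1] a ⇒ no successor for Q

trace-distinct — witness ⟨a⟩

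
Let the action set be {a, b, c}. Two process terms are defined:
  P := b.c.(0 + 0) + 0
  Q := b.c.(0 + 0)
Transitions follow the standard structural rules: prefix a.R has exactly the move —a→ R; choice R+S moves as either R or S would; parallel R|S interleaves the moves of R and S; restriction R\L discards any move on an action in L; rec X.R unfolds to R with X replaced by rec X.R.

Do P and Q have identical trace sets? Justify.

LTS(P): 3 reachable states
  p0 = b.c.(0 + 0) + 0 | =b=> p1
  p1 = c.(0 + 0) | =c=> p2
  p2 = 0 + 0 | (no moves)
LTS(Q): 3 reachable states
  q0 = b.c.(0 + 0) | =b=> q1
  q1 = c.(0 + 0) | =c=> q2
  q2 = 0 + 0 | (no moves)
Bisimilarity quotient blocks:
  B0 = {p0, q0}
  B1 = {p1, q1}
  B2 = {p2, q2}
p0 ∈ B0, q0 ∈ B0 → same block
Bisimilar ⇒ trace-equivalent.

traces(P) = traces(Q)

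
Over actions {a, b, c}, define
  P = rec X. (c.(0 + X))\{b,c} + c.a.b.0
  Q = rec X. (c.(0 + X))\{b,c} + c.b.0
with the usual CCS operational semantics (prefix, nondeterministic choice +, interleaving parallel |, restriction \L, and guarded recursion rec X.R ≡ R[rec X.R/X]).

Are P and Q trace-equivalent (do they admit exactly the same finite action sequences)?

traces(P) ≠ traces(Q) — witness ⟨ca⟩

Reachable graph of P (4 states):
  p0 = rec X. (c.(0 + X))\{b,c} + c.a.b.0 | -c-> p1
  p1 = a.b.0 | -a-> p2
  p2 = b.0 | -b-> p3
  p3 = 0 | stopped
Reachable graph of Q (3 states):
  q0 = rec X. (c.(0 + X))\{b,c} + c.b.0 | -c-> q1
  q1 = b.0 | -b-> q2
  q2 = 0 | stopped
Trace ⟨ca⟩ through P, begin at {p0}:
  after c @ step 1: {p1}
  after a @ step 2: {p2}
  P completes σ.
Trace ⟨ca⟩ through Q, begin at {q0}:
  after c @ step 1: {q1}
  after a @ step 2: no successor for Q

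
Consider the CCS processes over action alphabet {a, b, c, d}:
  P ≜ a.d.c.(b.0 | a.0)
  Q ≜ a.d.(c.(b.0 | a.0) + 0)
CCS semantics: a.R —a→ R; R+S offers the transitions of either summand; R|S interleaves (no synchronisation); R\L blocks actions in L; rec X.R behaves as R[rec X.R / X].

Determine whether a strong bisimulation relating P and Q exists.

LTS(P): 7 reachable states
  u0 = a.d.c.(b.0 | a.0) | --a--▸ u1
  u1 = d.c.(b.0 | a.0) | --d--▸ u2
  u2 = c.(b.0 | a.0) | --c--▸ u3
  u3 = b.0 | a.0 | --a--▸ u4, --b--▸ u5
  u4 = b.0 | 0 | --b--▸ u6
  u5 = 0 | a.0 | --a--▸ u6
  u6 = 0 | 0 | stopped
LTS(Q): 7 reachable states
  v0 = a.d.(c.(b.0 | a.0) + 0) | --a--▸ v1
  v1 = d.(c.(b.0 | a.0) + 0) | --d--▸ v2
  v2 = c.(b.0 | a.0) + 0 | --c--▸ v3
  v3 = b.0 | a.0 | --a--▸ v4, --b--▸ v5
  v4 = b.0 | 0 | --b--▸ v6
  v5 = 0 | a.0 | --a--▸ v6
  v6 = 0 | 0 | stopped
Bisimilarity quotient blocks:
  B0 = {u0, v0}
  B1 = {u1, v1}
  B2 = {u2, v2}
  B3 = {u3, v3}
  B4 = {u5, v5}
  B5 = {u6, v6}
  B6 = {u4, v4}
u0 ∈ B0, v0 ∈ B0 → same block

bisimilar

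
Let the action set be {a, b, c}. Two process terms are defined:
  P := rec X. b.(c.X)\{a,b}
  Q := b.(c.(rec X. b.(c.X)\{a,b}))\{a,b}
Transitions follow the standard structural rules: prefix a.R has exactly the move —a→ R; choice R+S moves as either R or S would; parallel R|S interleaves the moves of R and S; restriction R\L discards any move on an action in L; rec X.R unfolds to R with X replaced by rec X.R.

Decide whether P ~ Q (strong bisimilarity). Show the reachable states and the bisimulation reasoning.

LTS(P): 3 reachable states
  s0 = rec X. b.(c.X)\{a,b} has moves ··b··> s1
  s1 = (c.(rec X. b.(c.X)\{a,b}))\{a,b} has moves ··c··> s2
  s2 = (rec X. b.(c.X)\{a,b})\{a,b} has moves (no moves)
LTS(Q): 3 reachable states
  t0 = b.(c.(rec X. b.(c.X)\{a,b}))\{a,b} has moves ··b··> t1
  t1 = (c.(rec X. b.(c.X)\{a,b}))\{a,b} has moves ··c··> t2
  t2 = (rec X. b.(c.X)\{a,b})\{a,b} has moves (no moves)
Coarsest stable partition (strong bisimilarity classes):
  B0 = {s0, t0}
  B1 = {s1, t1}
  B2 = {s2, t2}
s0 ∈ B0, t0 ∈ B0 → same block

P ~ Q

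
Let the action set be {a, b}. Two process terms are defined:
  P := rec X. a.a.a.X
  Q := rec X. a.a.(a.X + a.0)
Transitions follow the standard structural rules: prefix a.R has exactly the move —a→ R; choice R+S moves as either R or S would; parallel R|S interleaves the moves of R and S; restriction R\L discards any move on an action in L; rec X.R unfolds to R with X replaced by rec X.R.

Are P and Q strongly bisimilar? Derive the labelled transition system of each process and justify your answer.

P's transition system — 3 states:
  m0 = rec X. a.a.a.X :: --a--▸ m1
  m1 = a.a.(rec X. a.a.a.X) :: --a--▸ m2
  m2 = a.(rec X. a.a.a.X) :: --a--▸ m0
Q's transition system — 4 states:
  n0 = rec X. a.a.(a.X + a.0) :: --a--▸ n1
  n1 = a.(a.(rec X. a.a.(a.X + a.0)) + a.0) :: --a--▸ n2
  n2 = a.(rec X. a.a.(a.X + a.0)) + a.0 :: --a--▸ n0, --a--▸ n3
  n3 = 0 :: ∅
Bisimilarity quotient blocks:
  B0 = {m0, m1, m2}
  B1 = {n0}
  B2 = {n1}
  B3 = {n2}
  B4 = {n3}
m0 ∈ B0, n0 ∈ B1 → different blocks

NO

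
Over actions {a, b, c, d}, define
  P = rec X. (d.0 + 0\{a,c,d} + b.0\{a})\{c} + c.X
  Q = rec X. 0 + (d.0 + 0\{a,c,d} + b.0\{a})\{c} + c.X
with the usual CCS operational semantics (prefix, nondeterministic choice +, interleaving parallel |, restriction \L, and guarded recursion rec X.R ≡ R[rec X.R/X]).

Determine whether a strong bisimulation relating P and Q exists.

LTS(P): 3 reachable states
  s0 = rec X. (d.0 + 0\{a,c,d} + b.0\{a})\{c} + c.X has moves ··b··> s1, ··c··> s0, ··d··> s2
  s1 = 0\{a}\{c} has moves (no moves)
  s2 = 0\{c} has moves (no moves)
LTS(Q): 3 reachable states
  t0 = rec X. 0 + (d.0 + 0\{a,c,d} + b.0\{a})\{c} + c.X has moves ··b··> t1, ··c··> t0, ··d··> t2
  t1 = 0\{a}\{c} has moves (no moves)
  t2 = 0\{c} has moves (no moves)
Partition-refinement fixed point:
  B0 = {s0, t0}
  B1 = {s1, s2, t1, t2}
s0 ∈ B0, t0 ∈ B0 → same block

bisimilar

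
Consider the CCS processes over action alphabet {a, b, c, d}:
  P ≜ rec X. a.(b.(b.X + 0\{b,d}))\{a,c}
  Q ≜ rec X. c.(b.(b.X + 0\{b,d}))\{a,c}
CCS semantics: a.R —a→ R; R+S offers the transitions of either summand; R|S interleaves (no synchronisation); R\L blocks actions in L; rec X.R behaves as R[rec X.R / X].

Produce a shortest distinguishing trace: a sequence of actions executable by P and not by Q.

a

P's transition system — 4 states:
  p0 = rec X. a.(b.(b.X + 0\{b,d}))\{a,c} has moves ··a··> p1
  p1 = (b.(b.(rec X. a.(b.(b.X + 0\{b,d}))\{a,c}) + 0\{b,d}))\{a,c} has moves ··b··> p2
  p2 = (b.(rec X. a.(b.(b.X + 0\{b,d}))\{a,c}) + 0\{b,d})\{a,c} has moves ··b··> p3
  p3 = (rec X. a.(b.(b.X + 0\{b,d}))\{a,c})\{a,c} has moves stopped
Q's transition system — 4 states:
  q0 = rec X. c.(b.(b.X + 0\{b,d}))\{a,c} has moves ··c··> q1
  q1 = (b.(b.(rec X. c.(b.(b.X + 0\{b,d}))\{a,c}) + 0\{b,d}))\{a,c} has moves ··b··> q2
  q2 = (b.(rec X. c.(b.(b.X + 0\{b,d}))\{a,c}) + 0\{b,d})\{a,c} has moves ··b··> q3
  q3 = (rec X. c.(b.(b.X + 0\{b,d}))\{a,c})\{a,c} has moves stopped
Executing a from P (initial set {p0}):
  step 1 (a): {p1}
  P completes σ.
Executing a from Q (initial set {q0}):
  step 1 (a): ∅ (Q stuck)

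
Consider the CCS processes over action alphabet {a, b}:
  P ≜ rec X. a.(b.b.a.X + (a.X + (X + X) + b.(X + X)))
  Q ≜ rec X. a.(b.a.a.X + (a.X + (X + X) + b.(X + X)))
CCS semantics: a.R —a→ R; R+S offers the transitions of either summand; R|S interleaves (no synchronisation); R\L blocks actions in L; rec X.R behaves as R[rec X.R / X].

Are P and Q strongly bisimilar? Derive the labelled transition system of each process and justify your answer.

NO

P's transition system — 5 states:
  m0 = rec X. a.(b.b.a.X + (a.X + (X + X) + b.(X + X))) → =a=> m1
  m1 = b.b.a.(rec X. a.(b.b.a.X + (a.X + (X + X) + b.(X + X)))) + (a.(rec X. a.(b.b.a.X + (a.X + (X + X) + b.(X + X)))) + ((rec X. a.(b.b.a.X + (a.X + (X + X) + b.(X + X)))) + (rec X. a.(b.b.a.X + (a.X + (X + X) + b.(X + X))))) + b.((rec X. a.(b.b.a.X + (a.X + (X + X) + b.(X + X)))) + (rec X. a.(b.b.a.X + (a.X + (X + X) + b.(X + X)))))) → =a=> m0, =a=> m1, =b=> m2, =b=> m3
  m2 = (rec X. a.(b.b.a.X + (a.X + (X + X) + b.(X + X)))) + (rec X. a.(b.b.a.X + (a.X + (X + X) + b.(X + X)))) → =a=> m1
  m3 = b.a.(rec X. a.(b.b.a.X + (a.X + (X + X) + b.(X + X)))) → =b=> m4
  m4 = a.(rec X. a.(b.b.a.X + (a.X + (X + X) + b.(X + X)))) → =a=> m0
Q's transition system — 5 states:
  n0 = rec X. a.(b.a.a.X + (a.X + (X + X) + b.(X + X))) → =a=> n1
  n1 = b.a.a.(rec X. a.(b.a.a.X + (a.X + (X + X) + b.(X + X)))) + (a.(rec X. a.(b.a.a.X + (a.X + (X + X) + b.(X + X)))) + ((rec X. a.(b.a.a.X + (a.X + (X + X) + b.(X + X)))) + (rec X. a.(b.a.a.X + (a.X + (X + X) + b.(X + X))))) + b.((rec X. a.(b.a.a.X + (a.X + (X + X) + b.(X + X)))) + (rec X. a.(b.a.a.X + (a.X + (X + X) + b.(X + X)))))) → =a=> n0, =a=> n1, =b=> n2, =b=> n3
  n2 = (rec X. a.(b.a.a.X + (a.X + (X + X) + b.(X + X)))) + (rec X. a.(b.a.a.X + (a.X + (X + X) + b.(X + X)))) → =a=> n1
  n3 = a.a.(rec X. a.(b.a.a.X + (a.X + (X + X) + b.(X + X)))) → =a=> n4
  n4 = a.(rec X. a.(b.a.a.X + (a.X + (X + X) + b.(X + X)))) → =a=> n0
Coarsest stable partition (strong bisimilarity classes):
  B0 = {m0, m2}
  B1 = {m1}
  B2 = {m3}
  B3 = {m4}
  B4 = {n0, n2}
  B5 = {n1}
  B6 = {n3}
  B7 = {n4}
m0 ∈ B0, n0 ∈ B4 → different blocks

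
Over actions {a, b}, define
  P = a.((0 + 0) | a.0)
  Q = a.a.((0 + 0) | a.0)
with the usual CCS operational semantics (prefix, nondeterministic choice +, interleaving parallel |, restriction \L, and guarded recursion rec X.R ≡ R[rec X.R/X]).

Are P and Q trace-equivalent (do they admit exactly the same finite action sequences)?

Reachable graph of P (3 states):
  m0 = a.((0 + 0) | a.0) ⊢ --a--▸ m1
  m1 = (0 + 0) | a.0 ⊢ --a--▸ m2
  m2 = (0 + 0) | 0 ⊢ deadlocked
Reachable graph of Q (4 states):
  n0 = a.a.((0 + 0) | a.0) ⊢ --a--▸ n1
  n1 = a.((0 + 0) | a.0) ⊢ --a--▸ n2
  n2 = (0 + 0) | a.0 ⊢ --a--▸ n3
  n3 = (0 + 0) | 0 ⊢ deadlocked
Executing aaa from Q (initial set {n0}):
  [1] a ⇒ {n1}
  [2] a ⇒ {n2}
  [3] a ⇒ {n3}
  ✓ Q
Executing aaa from P (initial set {m0}):
  [1] a ⇒ {m1}
  [2] a ⇒ {m2}
  [3] a ⇒ no successor for P

NO — witness ⟨aaa⟩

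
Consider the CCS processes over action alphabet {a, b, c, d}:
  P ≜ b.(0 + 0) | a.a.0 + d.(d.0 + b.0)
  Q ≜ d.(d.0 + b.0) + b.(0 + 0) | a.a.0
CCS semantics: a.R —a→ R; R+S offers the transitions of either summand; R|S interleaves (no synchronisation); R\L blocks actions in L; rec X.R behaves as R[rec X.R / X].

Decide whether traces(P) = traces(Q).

YES

Reachable graph of P (8 states):
  m0 = b.(0 + 0) | a.a.0 + d.(d.0 + b.0) has moves ··a··> m1, ··b··> m2, ··d··> m3
  m1 = b.(0 + 0) | a.0 has moves ··a··> m4, ··b··> m5
  m2 = (0 + 0) | a.a.0 has moves ··a··> m5
  m3 = d.0 + b.0 has moves ··b··> m6, ··d··> m6
  m4 = b.(0 + 0) | 0 has moves ··b··> m7
  m5 = (0 + 0) | a.0 has moves ··a··> m7
  m6 = 0 has moves ∅
  m7 = (0 + 0) | 0 has moves ∅
Reachable graph of Q (8 states):
  n0 = d.(d.0 + b.0) + b.(0 + 0) | a.a.0 has moves ··a··> n1, ··b··> n2, ··d··> n3
  n1 = b.(0 + 0) | a.0 has moves ··a··> n4, ··b··> n5
  n2 = (0 + 0) | a.a.0 has moves ··a··> n5
  n3 = d.0 + b.0 has moves ··b··> n6, ··d··> n6
  n4 = b.(0 + 0) | 0 has moves ··b··> n7
  n5 = (0 + 0) | a.0 has moves ··a··> n7
  n6 = 0 has moves ∅
  n7 = (0 + 0) | 0 has moves ∅
Coarsest stable partition (strong bisimilarity classes):
  B0 = {m0, n0}
  B1 = {m3, n3}
  B2 = {m6, m7, n6, n7}
  B3 = {m2, n2}
  B4 = {m5, n5}
  B5 = {m1, n1}
  B6 = {m4, n4}
m0 ∈ B0, n0 ∈ B0 → same block
Bisimilar ⇒ trace-equivalent.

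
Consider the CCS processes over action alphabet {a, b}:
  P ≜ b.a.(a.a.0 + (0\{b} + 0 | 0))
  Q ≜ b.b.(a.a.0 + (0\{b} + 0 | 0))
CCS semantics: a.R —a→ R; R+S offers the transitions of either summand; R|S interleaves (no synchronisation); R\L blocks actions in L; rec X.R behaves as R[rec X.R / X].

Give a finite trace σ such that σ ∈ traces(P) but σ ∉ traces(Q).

P's transition system — 5 states:
  p0 = b.a.(a.a.0 + (0\{b} + 0 | 0)) :: -b-> p1
  p1 = a.(a.a.0 + (0\{b} + 0 | 0)) :: -a-> p2
  p2 = a.a.0 + (0\{b} + 0 | 0) :: -a-> p3
  p3 = a.0 :: -a-> p4
  p4 = 0 :: stopped
Q's transition system — 5 states:
  q0 = b.b.(a.a.0 + (0\{b} + 0 | 0)) :: -b-> q1
  q1 = b.(a.a.0 + (0\{b} + 0 | 0)) :: -b-> q2
  q2 = a.a.0 + (0\{b} + 0 | 0) :: -a-> q3
  q3 = a.0 :: -a-> q4
  q4 = 0 :: stopped
Trace ⟨ba⟩ through P, begin at {p0}:
  after b @ step 1: {p1}
  after a @ step 2: {p2}
  ✓ P
Trace ⟨ba⟩ through Q, begin at {q0}:
  after b @ step 1: {q1}
  after a @ step 2: no successor for Q

ba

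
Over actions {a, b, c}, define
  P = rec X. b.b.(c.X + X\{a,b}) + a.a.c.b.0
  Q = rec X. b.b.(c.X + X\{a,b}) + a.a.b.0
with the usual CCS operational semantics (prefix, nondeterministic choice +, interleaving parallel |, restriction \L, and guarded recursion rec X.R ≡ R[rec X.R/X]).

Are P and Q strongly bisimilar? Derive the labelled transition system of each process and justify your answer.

NO

Reachable graph of P (7 states):
  m0 = rec X. b.b.(c.X + X\{a,b}) + a.a.c.b.0 → —a→ m1, —b→ m2
  m1 = a.c.b.0 → —a→ m3
  m2 = b.(c.(rec X. b.b.(c.X + X\{a,b}) + a.a.c.b.0) + (rec X. b.b.(c.X + X\{a,b}) + a.a.c.b.0)\{a,b}) → —b→ m4
  m3 = c.b.0 → —c→ m5
  m4 = c.(rec X. b.b.(c.X + X\{a,b}) + a.a.c.b.0) + (rec X. b.b.(c.X + X\{a,b}) + a.a.c.b.0)\{a,b} → —c→ m0
  m5 = b.0 → —b→ m6
  m6 = 0 → deadlocked
Reachable graph of Q (6 states):
  n0 = rec X. b.b.(c.X + X\{a,b}) + a.a.b.0 → —a→ n1, —b→ n2
  n1 = a.b.0 → —a→ n3
  n2 = b.(c.(rec X. b.b.(c.X + X\{a,b}) + a.a.b.0) + (rec X. b.b.(c.X + X\{a,b}) + a.a.b.0)\{a,b}) → —b→ n4
  n3 = b.0 → —b→ n5
  n4 = c.(rec X. b.b.(c.X + X\{a,b}) + a.a.b.0) + (rec X. b.b.(c.X + X\{a,b}) + a.a.b.0)\{a,b} → —c→ n0
  n5 = 0 → deadlocked
Coarsest stable partition (strong bisimilarity classes):
  B0 = {m0}
  B1 = {m2}
  B2 = {m4}
  B3 = {m1}
  B4 = {m3}
  B5 = {m5, n3}
  B6 = {m6, n5}
  B7 = {n0}
  B8 = {n1}
  B9 = {n2}
  B10 = {n4}
m0 ∈ B0, n0 ∈ B7 → different blocks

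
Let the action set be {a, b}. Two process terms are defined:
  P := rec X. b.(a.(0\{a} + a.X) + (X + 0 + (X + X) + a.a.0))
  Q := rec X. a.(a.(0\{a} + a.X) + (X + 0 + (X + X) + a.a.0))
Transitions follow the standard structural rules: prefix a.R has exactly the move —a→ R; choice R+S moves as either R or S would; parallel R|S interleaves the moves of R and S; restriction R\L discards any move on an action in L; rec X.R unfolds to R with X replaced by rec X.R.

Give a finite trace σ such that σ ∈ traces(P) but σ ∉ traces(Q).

b

Reachable graph of P (5 states):
  s0 = rec X. b.(a.(0\{a} + a.X) + (X + 0 + (X + X) + a.a.0)) :: --b--▸ s1
  s1 = a.(0\{a} + a.(rec X. b.(a.(0\{a} + a.X) + (X + 0 + (X + X) + a.a.0)))) + ((rec X. b.(a.(0\{a} + a.X) + (X + 0 + (X + X) + a.a.0))) + 0 + ((rec X. b.(a.(0\{a} + a.X) + (X + 0 + (X + X) + a.a.0))) + (rec X. b.(a.(0\{a} + a.X) + (X + 0 + (X + X) + a.a.0)))) + a.a.0) :: --a--▸ s2, --a--▸ s3, --b--▸ s1
  s2 = 0\{a} + a.(rec X. b.(a.(0\{a} + a.X) + (X + 0 + (X + X) + a.a.0))) :: --a--▸ s0
  s3 = a.0 :: --a--▸ s4
  s4 = 0 :: stopped
Reachable graph of Q (5 states):
  t0 = rec X. a.(a.(0\{a} + a.X) + (X + 0 + (X + X) + a.a.0)) :: --a--▸ t1
  t1 = a.(0\{a} + a.(rec X. a.(a.(0\{a} + a.X) + (X + 0 + (X + X) + a.a.0)))) + ((rec X. a.(a.(0\{a} + a.X) + (X + 0 + (X + X) + a.a.0))) + 0 + ((rec X. a.(a.(0\{a} + a.X) + (X + 0 + (X + X) + a.a.0))) + (rec X. a.(a.(0\{a} + a.X) + (X + 0 + (X + X) + a.a.0)))) + a.a.0) :: --a--▸ t1, --a--▸ t2, --a--▸ t3
  t2 = 0\{a} + a.(rec X. a.(a.(0\{a} + a.X) + (X + 0 + (X + X) + a.a.0))) :: --a--▸ t0
  t3 = a.0 :: --a--▸ t4
  t4 = 0 :: stopped
Executing b from P (initial set {s0}):
  after b @ step 1: {s1}
  P completes σ.
Executing b from Q (initial set {t0}):
  after b @ step 1: ∅ (Q stuck)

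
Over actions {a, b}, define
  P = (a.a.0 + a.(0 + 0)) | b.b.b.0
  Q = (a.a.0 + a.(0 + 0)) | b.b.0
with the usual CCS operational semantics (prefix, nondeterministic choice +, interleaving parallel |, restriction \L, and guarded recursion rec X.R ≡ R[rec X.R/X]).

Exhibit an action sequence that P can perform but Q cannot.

bbb

P's transition system — 16 states:
  p0 = (a.a.0 + a.(0 + 0)) | b.b.b.0 | -a-> p1, -a-> p2, -b-> p3
  p1 = (0 + 0) | b.b.b.0 | -b-> p4
  p2 = a.0 | b.b.b.0 | -a-> p5, -b-> p6
  p3 = (a.a.0 + a.(0 + 0)) | b.b.0 | -a-> p4, -a-> p6, -b-> p7
  p4 = (0 + 0) | b.b.0 | -b-> p8
  p5 = 0 | b.b.b.0 | -b-> p9
  p6 = a.0 | b.b.0 | -a-> p9, -b-> p10
  p7 = (a.a.0 + a.(0 + 0)) | b.0 | -a-> p10, -a-> p8, -b-> p11
  p8 = (0 + 0) | b.0 | -b-> p12
  p9 = 0 | b.b.0 | -b-> p13
  p10 = a.0 | b.0 | -a-> p13, -b-> p14
  p11 = (a.a.0 + a.(0 + 0)) | 0 | -a-> p12, -a-> p14
  p12 = (0 + 0) | 0 | ·
  p13 = 0 | b.0 | -b-> p15
  p14 = a.0 | 0 | -a-> p15
  p15 = 0 | 0 | ·
Q's transition system — 12 states:
  q0 = (a.a.0 + a.(0 + 0)) | b.b.0 | -a-> q1, -a-> q2, -b-> q3
  q1 = (0 + 0) | b.b.0 | -b-> q4
  q2 = a.0 | b.b.0 | -a-> q5, -b-> q6
  q3 = (a.a.0 + a.(0 + 0)) | b.0 | -a-> q4, -a-> q6, -b-> q7
  q4 = (0 + 0) | b.0 | -b-> q8
  q5 = 0 | b.b.0 | -b-> q9
  q6 = a.0 | b.0 | -a-> q9, -b-> q10
  q7 = (a.a.0 + a.(0 + 0)) | 0 | -a-> q10, -a-> q8
  q8 = (0 + 0) | 0 | ·
  q9 = 0 | b.0 | -b-> q11
  q10 = a.0 | 0 | -a-> q11
  q11 = 0 | 0 | ·
Trace ⟨bbb⟩ through P, begin at {p0}:
  after b @ step 1: {p3}
  after b @ step 2: {p7}
  after b @ step 3: {p11}
  ✓ P
Trace ⟨bbb⟩ through Q, begin at {q0}:
  after b @ step 1: {q3}
  after b @ step 2: {q7}
  after b @ step 3: ∅  — Q cannot continue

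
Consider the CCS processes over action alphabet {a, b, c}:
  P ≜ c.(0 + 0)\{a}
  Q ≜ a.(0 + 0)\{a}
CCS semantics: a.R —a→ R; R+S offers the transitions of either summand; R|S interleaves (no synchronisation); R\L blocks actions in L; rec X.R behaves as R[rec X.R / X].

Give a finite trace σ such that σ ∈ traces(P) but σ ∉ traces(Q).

c

P's transition system — 2 states:
  p0 = c.(0 + 0)\{a} → --c--▸ p1
  p1 = (0 + 0)\{a} → deadlocked
Q's transition system — 2 states:
  q0 = a.(0 + 0)\{a} → --a--▸ q1
  q1 = (0 + 0)\{a} → deadlocked
Trace ⟨c⟩ through P, begin at {p0}:
  after c @ step 1: {p1}
  — P admits the full trace.
Trace ⟨c⟩ through Q, begin at {q0}:
  after c @ step 1: no successor for Q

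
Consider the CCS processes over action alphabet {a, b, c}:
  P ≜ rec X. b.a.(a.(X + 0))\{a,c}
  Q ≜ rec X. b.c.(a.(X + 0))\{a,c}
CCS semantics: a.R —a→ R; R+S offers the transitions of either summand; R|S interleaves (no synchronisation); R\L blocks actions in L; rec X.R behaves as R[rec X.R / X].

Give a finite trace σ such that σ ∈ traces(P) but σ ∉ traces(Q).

ba

LTS(P): 3 reachable states
  s0 = rec X. b.a.(a.(X + 0))\{a,c} → =b=> s1
  s1 = a.(a.((rec X. b.a.(a.(X + 0))\{a,c}) + 0))\{a,c} → =a=> s2
  s2 = (a.((rec X. b.a.(a.(X + 0))\{a,c}) + 0))\{a,c} → ·
LTS(Q): 3 reachable states
  t0 = rec X. b.c.(a.(X + 0))\{a,c} → =b=> t1
  t1 = c.(a.((rec X. b.c.(a.(X + 0))\{a,c}) + 0))\{a,c} → =c=> t2
  t2 = (a.((rec X. b.c.(a.(X + 0))\{a,c}) + 0))\{a,c} → ·
Run σ = ⟨ba⟩ on P: start {s0}
  step 1 (b): {s1}
  step 2 (a): {s2}
  ✓ P
Run σ = ⟨ba⟩ on Q: start {t0}
  step 1 (b): {t1}
  step 2 (a): ∅ (Q stuck)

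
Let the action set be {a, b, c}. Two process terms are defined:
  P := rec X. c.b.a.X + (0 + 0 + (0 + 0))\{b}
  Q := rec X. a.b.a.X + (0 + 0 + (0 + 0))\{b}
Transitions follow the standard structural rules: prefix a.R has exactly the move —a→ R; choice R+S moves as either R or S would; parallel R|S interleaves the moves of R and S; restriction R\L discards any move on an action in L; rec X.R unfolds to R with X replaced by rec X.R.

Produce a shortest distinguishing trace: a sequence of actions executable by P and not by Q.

LTS(P): 3 reachable states
  m0 = rec X. c.b.a.X + (0 + 0 + (0 + 0))\{b} :: =c=> m1
  m1 = b.a.(rec X. c.b.a.X + (0 + 0 + (0 + 0))\{b}) :: =b=> m2
  m2 = a.(rec X. c.b.a.X + (0 + 0 + (0 + 0))\{b}) :: =a=> m0
LTS(Q): 3 reachable states
  n0 = rec X. a.b.a.X + (0 + 0 + (0 + 0))\{b} :: =a=> n1
  n1 = b.a.(rec X. a.b.a.X + (0 + 0 + (0 + 0))\{b}) :: =b=> n2
  n2 = a.(rec X. a.b.a.X + (0 + 0 + (0 + 0))\{b}) :: =a=> n0
Executing c from P (initial set {m0}):
  after c @ step 1: {m1}
  — P admits the full trace.
Executing c from Q (initial set {n0}):
  after c @ step 1: no successor for Q

c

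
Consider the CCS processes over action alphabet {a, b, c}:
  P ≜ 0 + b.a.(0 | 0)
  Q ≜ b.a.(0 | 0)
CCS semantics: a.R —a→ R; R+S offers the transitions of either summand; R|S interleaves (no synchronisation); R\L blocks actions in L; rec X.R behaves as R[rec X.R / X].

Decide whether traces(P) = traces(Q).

traces(P) = traces(Q)

LTS(P): 3 reachable states
  m0 = 0 + b.a.(0 | 0) | —b→ m1
  m1 = a.(0 | 0) | —a→ m2
  m2 = 0 | 0 | stopped
LTS(Q): 3 reachable states
  n0 = b.a.(0 | 0) | —b→ n1
  n1 = a.(0 | 0) | —a→ n2
  n2 = 0 | 0 | stopped
Bisimilarity quotient blocks:
  B0 = {m0, n0}
  B1 = {m1, n1}
  B2 = {m2, n2}
m0 ∈ B0, n0 ∈ B0 → same block
Bisimilar ⇒ trace-equivalent.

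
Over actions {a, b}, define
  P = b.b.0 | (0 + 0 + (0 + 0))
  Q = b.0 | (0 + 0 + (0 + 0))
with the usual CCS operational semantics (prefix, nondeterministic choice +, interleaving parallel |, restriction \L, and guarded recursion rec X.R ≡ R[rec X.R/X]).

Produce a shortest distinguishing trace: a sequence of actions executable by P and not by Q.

bb

P's transition system — 3 states:
  m0 = b.b.0 | (0 + 0 + (0 + 0)) :: --b--▸ m1
  m1 = b.0 | (0 + 0 + (0 + 0)) :: --b--▸ m2
  m2 = 0 | (0 + 0 + (0 + 0)) :: stopped
Q's transition system — 2 states:
  n0 = b.0 | (0 + 0 + (0 + 0)) :: --b--▸ n1
  n1 = 0 | (0 + 0 + (0 + 0)) :: stopped
Trace ⟨bb⟩ through P, begin at {m0}:
  [1] b ⇒ {m1}
  [2] b ⇒ {m2}
  ✓ P
Trace ⟨bb⟩ through Q, begin at {n0}:
  [1] b ⇒ {n1}
  [2] b ⇒ ∅  — Q cannot continue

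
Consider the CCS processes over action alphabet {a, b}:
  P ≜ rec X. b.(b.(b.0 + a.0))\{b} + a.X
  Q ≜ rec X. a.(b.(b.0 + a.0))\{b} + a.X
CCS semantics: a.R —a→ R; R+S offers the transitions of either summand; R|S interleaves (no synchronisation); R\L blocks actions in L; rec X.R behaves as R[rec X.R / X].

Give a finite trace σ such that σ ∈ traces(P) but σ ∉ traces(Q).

b

Reachable graph of P (2 states):
  m0 = rec X. b.(b.(b.0 + a.0))\{b} + a.X ⊢ ··a··> m0, ··b··> m1
  m1 = (b.(b.0 + a.0))\{b} ⊢ ·
Reachable graph of Q (2 states):
  n0 = rec X. a.(b.(b.0 + a.0))\{b} + a.X ⊢ ··a··> n0, ··a··> n1
  n1 = (b.(b.0 + a.0))\{b} ⊢ ·
Executing b from P (initial set {m0}):
  after b @ step 1: {m1}
  ✓ P
Executing b from Q (initial set {n0}):
  after b @ step 1: ∅  — Q cannot continue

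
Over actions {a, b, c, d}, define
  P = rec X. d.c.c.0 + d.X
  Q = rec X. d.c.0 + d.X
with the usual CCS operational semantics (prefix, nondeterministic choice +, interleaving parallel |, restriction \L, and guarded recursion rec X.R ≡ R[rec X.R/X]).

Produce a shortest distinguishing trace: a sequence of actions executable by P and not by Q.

Reachable graph of P (4 states):
  m0 = rec X. d.c.c.0 + d.X :: --d--▸ m0, --d--▸ m1
  m1 = c.c.0 :: --c--▸ m2
  m2 = c.0 :: --c--▸ m3
  m3 = 0 :: (no moves)
Reachable graph of Q (3 states):
  n0 = rec X. d.c.0 + d.X :: --d--▸ n0, --d--▸ n1
  n1 = c.0 :: --c--▸ n2
  n2 = 0 :: (no moves)
Executing dcc from P (initial set {m0}):
  [1] d ⇒ {m0, m1}
  [2] c ⇒ {m2}
  [3] c ⇒ {m3}
  P completes σ.
Executing dcc from Q (initial set {n0}):
  [1] d ⇒ {n0, n1}
  [2] c ⇒ {n2}
  [3] c ⇒ ∅ (Q stuck)

dcc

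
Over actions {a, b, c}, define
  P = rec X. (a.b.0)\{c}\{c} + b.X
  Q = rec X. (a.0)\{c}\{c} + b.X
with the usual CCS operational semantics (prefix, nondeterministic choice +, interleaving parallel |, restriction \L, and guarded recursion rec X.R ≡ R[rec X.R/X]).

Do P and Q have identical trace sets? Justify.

P's transition system — 3 states:
  m0 = rec X. (a.b.0)\{c}\{c} + b.X ⊢ —a→ m1, —b→ m0
  m1 = (b.0)\{c}\{c} ⊢ —b→ m2
  m2 = 0\{c}\{c} ⊢ ∅
Q's transition system — 2 states:
  n0 = rec X. (a.0)\{c}\{c} + b.X ⊢ —a→ n1, —b→ n0
  n1 = 0\{c}\{c} ⊢ ∅
Executing ab from P (initial set {m0}):
  after a @ step 1: {m1}
  after b @ step 2: {m2}
  P completes σ.
Executing ab from Q (initial set {n0}):
  after a @ step 1: {n1}
  after b @ step 2: no successor for Q

traces(P) ≠ traces(Q) — witness ⟨ab⟩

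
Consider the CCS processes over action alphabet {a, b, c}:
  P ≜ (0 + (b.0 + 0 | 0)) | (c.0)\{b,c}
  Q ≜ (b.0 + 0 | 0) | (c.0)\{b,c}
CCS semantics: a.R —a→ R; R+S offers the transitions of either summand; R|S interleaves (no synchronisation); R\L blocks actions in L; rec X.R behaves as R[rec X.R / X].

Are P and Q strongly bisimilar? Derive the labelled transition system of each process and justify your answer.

bisimilar

P's transition system — 2 states:
  u0 = (0 + (b.0 + 0 | 0)) | (c.0)\{b,c} has moves -b-> u1
  u1 = 0 | (c.0)\{b,c} has moves deadlocked
Q's transition system — 2 states:
  v0 = (b.0 + 0 | 0) | (c.0)\{b,c} has moves -b-> v1
  v1 = 0 | (c.0)\{b,c} has moves deadlocked
Bisimilarity quotient blocks:
  B0 = {u0, v0}
  B1 = {u1, v1}
u0 ∈ B0, v0 ∈ B0 → same block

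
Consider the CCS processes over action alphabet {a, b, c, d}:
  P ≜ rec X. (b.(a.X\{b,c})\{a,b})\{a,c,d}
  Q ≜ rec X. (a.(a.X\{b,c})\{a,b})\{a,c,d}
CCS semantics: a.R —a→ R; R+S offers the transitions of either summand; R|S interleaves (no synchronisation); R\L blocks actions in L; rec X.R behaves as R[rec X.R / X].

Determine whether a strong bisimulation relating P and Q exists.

LTS(P): 2 reachable states
  u0 = rec X. (b.(a.X\{b,c})\{a,b})\{a,c,d} → -b-> u1
  u1 = (a.(rec X. (b.(a.X\{b,c})\{a,b})\{a,c,d})\{b,c})\{a,b}\{a,c,d} → ·
LTS(Q): 1 reachable states
  v0 = rec X. (a.(a.X\{b,c})\{a,b})\{a,c,d} → ·
Partition-refinement fixed point:
  B0 = {u0}
  B1 = {u1, v0}
u0 ∈ B0, v0 ∈ B1 → different blocks

P ≁ Q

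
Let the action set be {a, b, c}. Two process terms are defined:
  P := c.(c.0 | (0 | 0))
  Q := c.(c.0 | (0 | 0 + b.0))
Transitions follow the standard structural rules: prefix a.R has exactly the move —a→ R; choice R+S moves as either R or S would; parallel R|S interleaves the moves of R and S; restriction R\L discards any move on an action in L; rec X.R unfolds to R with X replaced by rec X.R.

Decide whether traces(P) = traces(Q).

P's transition system — 3 states:
  p0 = c.(c.0 | (0 | 0)) has moves —c→ p1
  p1 = c.0 | (0 | 0) has moves —c→ p2
  p2 = 0 | (0 | 0) has moves deadlocked
Q's transition system — 5 states:
  q0 = c.(c.0 | (0 | 0 + b.0)) has moves —c→ q1
  q1 = c.0 | (0 | 0 + b.0) has moves —b→ q2, —c→ q3
  q2 = c.0 | 0 has moves —c→ q4
  q3 = 0 | (0 | 0 + b.0) has moves —b→ q4
  q4 = 0 | 0 has moves deadlocked
Executing cb from Q (initial set {q0}):
  step 1 (c): {q1}
  step 2 (b): {q2}
  Q completes σ.
Executing cb from P (initial set {p0}):
  step 1 (c): {p1}
  step 2 (b): ∅ (P stuck)

NO — witness ⟨cb⟩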